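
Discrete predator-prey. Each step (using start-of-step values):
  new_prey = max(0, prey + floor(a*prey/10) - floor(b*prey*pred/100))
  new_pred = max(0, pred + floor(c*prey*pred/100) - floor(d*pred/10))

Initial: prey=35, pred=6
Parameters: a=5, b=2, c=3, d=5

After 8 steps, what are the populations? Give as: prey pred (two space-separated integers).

Answer: 0 29

Derivation:
Step 1: prey: 35+17-4=48; pred: 6+6-3=9
Step 2: prey: 48+24-8=64; pred: 9+12-4=17
Step 3: prey: 64+32-21=75; pred: 17+32-8=41
Step 4: prey: 75+37-61=51; pred: 41+92-20=113
Step 5: prey: 51+25-115=0; pred: 113+172-56=229
Step 6: prey: 0+0-0=0; pred: 229+0-114=115
Step 7: prey: 0+0-0=0; pred: 115+0-57=58
Step 8: prey: 0+0-0=0; pred: 58+0-29=29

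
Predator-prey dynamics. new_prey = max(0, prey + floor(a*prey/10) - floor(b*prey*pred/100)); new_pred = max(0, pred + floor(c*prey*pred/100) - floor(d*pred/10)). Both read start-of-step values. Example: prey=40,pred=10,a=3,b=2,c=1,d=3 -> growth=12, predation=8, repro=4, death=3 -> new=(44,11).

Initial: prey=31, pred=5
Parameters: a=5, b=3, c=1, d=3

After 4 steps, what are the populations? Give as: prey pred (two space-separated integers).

Answer: 94 12

Derivation:
Step 1: prey: 31+15-4=42; pred: 5+1-1=5
Step 2: prey: 42+21-6=57; pred: 5+2-1=6
Step 3: prey: 57+28-10=75; pred: 6+3-1=8
Step 4: prey: 75+37-18=94; pred: 8+6-2=12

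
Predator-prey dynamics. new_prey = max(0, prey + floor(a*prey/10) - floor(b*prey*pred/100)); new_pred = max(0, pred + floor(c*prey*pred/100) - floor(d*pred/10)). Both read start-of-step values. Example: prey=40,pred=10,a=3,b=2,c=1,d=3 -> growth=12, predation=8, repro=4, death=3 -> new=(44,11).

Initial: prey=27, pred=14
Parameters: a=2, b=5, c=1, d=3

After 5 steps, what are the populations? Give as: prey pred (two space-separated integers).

Step 1: prey: 27+5-18=14; pred: 14+3-4=13
Step 2: prey: 14+2-9=7; pred: 13+1-3=11
Step 3: prey: 7+1-3=5; pred: 11+0-3=8
Step 4: prey: 5+1-2=4; pred: 8+0-2=6
Step 5: prey: 4+0-1=3; pred: 6+0-1=5

Answer: 3 5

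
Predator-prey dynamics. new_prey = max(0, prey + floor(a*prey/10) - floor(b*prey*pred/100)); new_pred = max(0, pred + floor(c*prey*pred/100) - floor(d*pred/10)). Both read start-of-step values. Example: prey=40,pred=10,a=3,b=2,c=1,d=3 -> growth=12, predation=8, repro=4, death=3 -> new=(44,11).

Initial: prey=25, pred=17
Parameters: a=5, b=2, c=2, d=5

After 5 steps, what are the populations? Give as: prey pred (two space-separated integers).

Answer: 41 36

Derivation:
Step 1: prey: 25+12-8=29; pred: 17+8-8=17
Step 2: prey: 29+14-9=34; pred: 17+9-8=18
Step 3: prey: 34+17-12=39; pred: 18+12-9=21
Step 4: prey: 39+19-16=42; pred: 21+16-10=27
Step 5: prey: 42+21-22=41; pred: 27+22-13=36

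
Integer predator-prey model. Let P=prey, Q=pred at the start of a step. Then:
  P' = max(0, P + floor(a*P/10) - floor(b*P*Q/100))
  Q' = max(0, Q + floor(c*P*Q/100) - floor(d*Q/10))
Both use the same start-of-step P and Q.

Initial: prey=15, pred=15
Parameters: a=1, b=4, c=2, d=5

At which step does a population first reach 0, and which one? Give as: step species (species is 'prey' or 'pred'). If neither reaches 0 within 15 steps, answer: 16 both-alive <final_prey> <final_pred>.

Step 1: prey: 15+1-9=7; pred: 15+4-7=12
Step 2: prey: 7+0-3=4; pred: 12+1-6=7
Step 3: prey: 4+0-1=3; pred: 7+0-3=4
Step 4: prey: 3+0-0=3; pred: 4+0-2=2
Step 5: prey: 3+0-0=3; pred: 2+0-1=1
Step 6: prey: 3+0-0=3; pred: 1+0-0=1
Steps 7-15: state stable at prey=3, pred=1 (no change)
No extinction within 15 steps

Answer: 16 both-alive 3 1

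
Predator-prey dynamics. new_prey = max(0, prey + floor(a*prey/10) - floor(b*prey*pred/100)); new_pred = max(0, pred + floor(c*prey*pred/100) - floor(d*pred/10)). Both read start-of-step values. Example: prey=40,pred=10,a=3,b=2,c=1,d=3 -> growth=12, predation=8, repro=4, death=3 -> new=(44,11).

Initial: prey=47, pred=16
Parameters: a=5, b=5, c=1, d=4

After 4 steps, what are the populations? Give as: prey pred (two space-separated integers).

Step 1: prey: 47+23-37=33; pred: 16+7-6=17
Step 2: prey: 33+16-28=21; pred: 17+5-6=16
Step 3: prey: 21+10-16=15; pred: 16+3-6=13
Step 4: prey: 15+7-9=13; pred: 13+1-5=9

Answer: 13 9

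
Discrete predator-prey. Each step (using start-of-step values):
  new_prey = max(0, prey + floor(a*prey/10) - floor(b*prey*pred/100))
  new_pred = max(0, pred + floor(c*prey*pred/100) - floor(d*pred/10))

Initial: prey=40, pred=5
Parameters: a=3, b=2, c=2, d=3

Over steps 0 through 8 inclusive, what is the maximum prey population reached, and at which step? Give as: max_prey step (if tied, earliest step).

Answer: 57 3

Derivation:
Step 1: prey: 40+12-4=48; pred: 5+4-1=8
Step 2: prey: 48+14-7=55; pred: 8+7-2=13
Step 3: prey: 55+16-14=57; pred: 13+14-3=24
Step 4: prey: 57+17-27=47; pred: 24+27-7=44
Step 5: prey: 47+14-41=20; pred: 44+41-13=72
Step 6: prey: 20+6-28=0; pred: 72+28-21=79
Step 7: prey: 0+0-0=0; pred: 79+0-23=56
Step 8: prey: 0+0-0=0; pred: 56+0-16=40
Max prey = 57 at step 3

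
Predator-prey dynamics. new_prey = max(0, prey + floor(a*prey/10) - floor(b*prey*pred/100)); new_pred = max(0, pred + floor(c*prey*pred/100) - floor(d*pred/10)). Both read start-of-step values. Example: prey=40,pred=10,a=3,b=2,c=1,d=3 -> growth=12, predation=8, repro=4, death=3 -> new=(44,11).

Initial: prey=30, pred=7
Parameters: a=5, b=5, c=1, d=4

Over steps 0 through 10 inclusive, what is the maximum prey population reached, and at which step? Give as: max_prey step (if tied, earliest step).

Answer: 61 6

Derivation:
Step 1: prey: 30+15-10=35; pred: 7+2-2=7
Step 2: prey: 35+17-12=40; pred: 7+2-2=7
Step 3: prey: 40+20-14=46; pred: 7+2-2=7
Step 4: prey: 46+23-16=53; pred: 7+3-2=8
Step 5: prey: 53+26-21=58; pred: 8+4-3=9
Step 6: prey: 58+29-26=61; pred: 9+5-3=11
Step 7: prey: 61+30-33=58; pred: 11+6-4=13
Step 8: prey: 58+29-37=50; pred: 13+7-5=15
Step 9: prey: 50+25-37=38; pred: 15+7-6=16
Step 10: prey: 38+19-30=27; pred: 16+6-6=16
Max prey = 61 at step 6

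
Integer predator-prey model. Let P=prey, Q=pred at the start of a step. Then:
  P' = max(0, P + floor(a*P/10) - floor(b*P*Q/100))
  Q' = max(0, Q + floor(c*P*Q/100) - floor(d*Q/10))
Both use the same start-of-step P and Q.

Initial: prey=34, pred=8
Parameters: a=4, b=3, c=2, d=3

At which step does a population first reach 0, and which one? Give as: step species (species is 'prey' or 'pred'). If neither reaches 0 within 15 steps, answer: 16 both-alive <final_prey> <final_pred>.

Step 1: prey: 34+13-8=39; pred: 8+5-2=11
Step 2: prey: 39+15-12=42; pred: 11+8-3=16
Step 3: prey: 42+16-20=38; pred: 16+13-4=25
Step 4: prey: 38+15-28=25; pred: 25+19-7=37
Step 5: prey: 25+10-27=8; pred: 37+18-11=44
Step 6: prey: 8+3-10=1; pred: 44+7-13=38
Step 7: prey: 1+0-1=0; pred: 38+0-11=27
First extinction: prey at step 7

Answer: 7 prey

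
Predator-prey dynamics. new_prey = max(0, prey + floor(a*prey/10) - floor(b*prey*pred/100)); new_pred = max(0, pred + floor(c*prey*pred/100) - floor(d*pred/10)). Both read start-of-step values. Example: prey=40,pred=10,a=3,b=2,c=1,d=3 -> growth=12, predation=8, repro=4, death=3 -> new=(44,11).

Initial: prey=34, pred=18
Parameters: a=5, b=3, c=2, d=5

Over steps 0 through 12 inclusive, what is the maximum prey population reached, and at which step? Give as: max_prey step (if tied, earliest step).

Step 1: prey: 34+17-18=33; pred: 18+12-9=21
Step 2: prey: 33+16-20=29; pred: 21+13-10=24
Step 3: prey: 29+14-20=23; pred: 24+13-12=25
Step 4: prey: 23+11-17=17; pred: 25+11-12=24
Step 5: prey: 17+8-12=13; pred: 24+8-12=20
Step 6: prey: 13+6-7=12; pred: 20+5-10=15
Step 7: prey: 12+6-5=13; pred: 15+3-7=11
Step 8: prey: 13+6-4=15; pred: 11+2-5=8
Step 9: prey: 15+7-3=19; pred: 8+2-4=6
Step 10: prey: 19+9-3=25; pred: 6+2-3=5
Step 11: prey: 25+12-3=34; pred: 5+2-2=5
Step 12: prey: 34+17-5=46; pred: 5+3-2=6
Max prey = 46 at step 12

Answer: 46 12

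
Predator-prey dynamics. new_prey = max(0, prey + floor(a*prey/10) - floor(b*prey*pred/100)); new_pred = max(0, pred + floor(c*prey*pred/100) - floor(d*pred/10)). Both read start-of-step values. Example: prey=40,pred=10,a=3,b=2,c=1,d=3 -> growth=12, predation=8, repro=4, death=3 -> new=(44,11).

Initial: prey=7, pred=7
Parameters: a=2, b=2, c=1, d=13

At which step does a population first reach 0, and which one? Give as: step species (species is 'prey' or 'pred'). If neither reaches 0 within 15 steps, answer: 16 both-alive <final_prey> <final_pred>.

Step 1: prey: 7+1-0=8; pred: 7+0-9=0
First extinction: pred at step 1

Answer: 1 pred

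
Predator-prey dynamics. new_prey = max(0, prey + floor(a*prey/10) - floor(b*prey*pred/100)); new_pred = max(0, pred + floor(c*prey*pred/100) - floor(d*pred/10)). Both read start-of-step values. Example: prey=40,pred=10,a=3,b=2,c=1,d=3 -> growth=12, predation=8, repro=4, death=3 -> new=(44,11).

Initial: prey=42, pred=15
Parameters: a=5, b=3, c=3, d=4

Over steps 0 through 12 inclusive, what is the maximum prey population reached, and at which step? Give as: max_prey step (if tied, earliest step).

Answer: 45 1

Derivation:
Step 1: prey: 42+21-18=45; pred: 15+18-6=27
Step 2: prey: 45+22-36=31; pred: 27+36-10=53
Step 3: prey: 31+15-49=0; pred: 53+49-21=81
Step 4: prey: 0+0-0=0; pred: 81+0-32=49
Step 5: prey: 0+0-0=0; pred: 49+0-19=30
Step 6: prey: 0+0-0=0; pred: 30+0-12=18
Step 7: prey: 0+0-0=0; pred: 18+0-7=11
Step 8: prey: 0+0-0=0; pred: 11+0-4=7
Step 9: prey: 0+0-0=0; pred: 7+0-2=5
Step 10: prey: 0+0-0=0; pred: 5+0-2=3
Step 11: prey: 0+0-0=0; pred: 3+0-1=2
Step 12: prey: 0+0-0=0; pred: 2+0-0=2
Max prey = 45 at step 1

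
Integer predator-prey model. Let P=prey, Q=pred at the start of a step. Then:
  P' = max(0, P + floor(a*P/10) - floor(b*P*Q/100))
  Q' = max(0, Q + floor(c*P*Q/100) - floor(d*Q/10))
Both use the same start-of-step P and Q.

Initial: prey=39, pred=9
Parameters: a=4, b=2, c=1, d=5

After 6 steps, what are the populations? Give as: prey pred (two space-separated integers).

Step 1: prey: 39+15-7=47; pred: 9+3-4=8
Step 2: prey: 47+18-7=58; pred: 8+3-4=7
Step 3: prey: 58+23-8=73; pred: 7+4-3=8
Step 4: prey: 73+29-11=91; pred: 8+5-4=9
Step 5: prey: 91+36-16=111; pred: 9+8-4=13
Step 6: prey: 111+44-28=127; pred: 13+14-6=21

Answer: 127 21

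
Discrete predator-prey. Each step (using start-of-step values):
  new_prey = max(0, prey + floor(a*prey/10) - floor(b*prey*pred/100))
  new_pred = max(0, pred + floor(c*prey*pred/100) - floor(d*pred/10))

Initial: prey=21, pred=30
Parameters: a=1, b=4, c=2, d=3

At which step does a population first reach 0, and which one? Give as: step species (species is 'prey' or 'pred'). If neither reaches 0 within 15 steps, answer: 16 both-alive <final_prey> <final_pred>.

Answer: 1 prey

Derivation:
Step 1: prey: 21+2-25=0; pred: 30+12-9=33
First extinction: prey at step 1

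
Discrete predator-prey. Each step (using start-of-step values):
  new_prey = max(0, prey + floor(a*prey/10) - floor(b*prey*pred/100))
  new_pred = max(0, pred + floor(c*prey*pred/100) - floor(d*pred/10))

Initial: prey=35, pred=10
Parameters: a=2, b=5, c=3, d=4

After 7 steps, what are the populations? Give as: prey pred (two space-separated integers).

Step 1: prey: 35+7-17=25; pred: 10+10-4=16
Step 2: prey: 25+5-20=10; pred: 16+12-6=22
Step 3: prey: 10+2-11=1; pred: 22+6-8=20
Step 4: prey: 1+0-1=0; pred: 20+0-8=12
Step 5: prey: 0+0-0=0; pred: 12+0-4=8
Step 6: prey: 0+0-0=0; pred: 8+0-3=5
Step 7: prey: 0+0-0=0; pred: 5+0-2=3

Answer: 0 3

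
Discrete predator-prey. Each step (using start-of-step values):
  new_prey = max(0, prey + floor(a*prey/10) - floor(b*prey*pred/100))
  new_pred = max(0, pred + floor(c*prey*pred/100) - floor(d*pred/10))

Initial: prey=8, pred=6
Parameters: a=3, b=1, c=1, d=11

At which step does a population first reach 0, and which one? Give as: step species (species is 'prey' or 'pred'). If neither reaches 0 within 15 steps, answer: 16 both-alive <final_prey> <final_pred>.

Step 1: prey: 8+2-0=10; pred: 6+0-6=0
First extinction: pred at step 1

Answer: 1 pred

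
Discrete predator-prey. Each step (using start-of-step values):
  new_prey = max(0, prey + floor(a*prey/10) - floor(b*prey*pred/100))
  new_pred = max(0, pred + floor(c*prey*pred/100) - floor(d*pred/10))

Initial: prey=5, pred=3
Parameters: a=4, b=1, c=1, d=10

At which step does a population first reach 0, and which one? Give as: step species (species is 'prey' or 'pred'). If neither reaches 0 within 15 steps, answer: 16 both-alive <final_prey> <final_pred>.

Answer: 1 pred

Derivation:
Step 1: prey: 5+2-0=7; pred: 3+0-3=0
First extinction: pred at step 1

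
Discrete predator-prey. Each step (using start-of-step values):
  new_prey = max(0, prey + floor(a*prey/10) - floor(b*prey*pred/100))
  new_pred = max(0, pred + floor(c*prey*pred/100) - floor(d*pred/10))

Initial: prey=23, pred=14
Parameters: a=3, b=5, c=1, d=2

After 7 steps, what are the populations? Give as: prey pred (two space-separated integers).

Step 1: prey: 23+6-16=13; pred: 14+3-2=15
Step 2: prey: 13+3-9=7; pred: 15+1-3=13
Step 3: prey: 7+2-4=5; pred: 13+0-2=11
Step 4: prey: 5+1-2=4; pred: 11+0-2=9
Step 5: prey: 4+1-1=4; pred: 9+0-1=8
Step 6: prey: 4+1-1=4; pred: 8+0-1=7
Step 7: prey: 4+1-1=4; pred: 7+0-1=6

Answer: 4 6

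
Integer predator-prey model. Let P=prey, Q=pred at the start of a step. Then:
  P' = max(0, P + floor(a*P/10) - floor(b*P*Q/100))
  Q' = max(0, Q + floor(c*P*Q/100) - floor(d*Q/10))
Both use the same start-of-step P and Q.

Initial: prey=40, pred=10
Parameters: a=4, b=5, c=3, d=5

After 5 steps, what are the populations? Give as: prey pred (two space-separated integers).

Answer: 0 8

Derivation:
Step 1: prey: 40+16-20=36; pred: 10+12-5=17
Step 2: prey: 36+14-30=20; pred: 17+18-8=27
Step 3: prey: 20+8-27=1; pred: 27+16-13=30
Step 4: prey: 1+0-1=0; pred: 30+0-15=15
Step 5: prey: 0+0-0=0; pred: 15+0-7=8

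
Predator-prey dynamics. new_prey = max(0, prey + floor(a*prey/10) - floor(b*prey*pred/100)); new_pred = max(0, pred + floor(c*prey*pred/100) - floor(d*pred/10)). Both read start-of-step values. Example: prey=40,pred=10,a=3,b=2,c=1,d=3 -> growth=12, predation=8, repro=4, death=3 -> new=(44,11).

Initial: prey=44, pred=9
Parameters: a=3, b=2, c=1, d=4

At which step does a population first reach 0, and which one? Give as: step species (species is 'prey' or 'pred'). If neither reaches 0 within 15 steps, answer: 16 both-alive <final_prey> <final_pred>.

Answer: 16 both-alive 13 7

Derivation:
Step 1: prey: 44+13-7=50; pred: 9+3-3=9
Step 2: prey: 50+15-9=56; pred: 9+4-3=10
Step 3: prey: 56+16-11=61; pred: 10+5-4=11
Step 4: prey: 61+18-13=66; pred: 11+6-4=13
Step 5: prey: 66+19-17=68; pred: 13+8-5=16
Step 6: prey: 68+20-21=67; pred: 16+10-6=20
Step 7: prey: 67+20-26=61; pred: 20+13-8=25
Step 8: prey: 61+18-30=49; pred: 25+15-10=30
Step 9: prey: 49+14-29=34; pred: 30+14-12=32
Step 10: prey: 34+10-21=23; pred: 32+10-12=30
Step 11: prey: 23+6-13=16; pred: 30+6-12=24
Step 12: prey: 16+4-7=13; pred: 24+3-9=18
Step 13: prey: 13+3-4=12; pred: 18+2-7=13
Step 14: prey: 12+3-3=12; pred: 13+1-5=9
Step 15: prey: 12+3-2=13; pred: 9+1-3=7
No extinction within 15 steps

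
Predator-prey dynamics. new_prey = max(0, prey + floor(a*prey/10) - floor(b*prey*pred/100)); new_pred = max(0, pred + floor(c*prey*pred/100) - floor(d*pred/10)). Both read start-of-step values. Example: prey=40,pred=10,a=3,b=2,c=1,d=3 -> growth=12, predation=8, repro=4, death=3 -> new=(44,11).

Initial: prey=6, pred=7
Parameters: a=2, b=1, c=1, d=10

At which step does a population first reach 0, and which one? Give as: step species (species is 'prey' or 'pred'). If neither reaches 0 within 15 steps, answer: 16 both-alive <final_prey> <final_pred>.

Answer: 1 pred

Derivation:
Step 1: prey: 6+1-0=7; pred: 7+0-7=0
First extinction: pred at step 1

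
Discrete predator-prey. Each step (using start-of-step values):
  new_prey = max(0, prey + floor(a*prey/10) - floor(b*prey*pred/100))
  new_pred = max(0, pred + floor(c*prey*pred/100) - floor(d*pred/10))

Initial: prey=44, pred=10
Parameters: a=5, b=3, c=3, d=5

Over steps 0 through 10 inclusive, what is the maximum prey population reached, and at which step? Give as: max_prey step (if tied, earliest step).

Step 1: prey: 44+22-13=53; pred: 10+13-5=18
Step 2: prey: 53+26-28=51; pred: 18+28-9=37
Step 3: prey: 51+25-56=20; pred: 37+56-18=75
Step 4: prey: 20+10-45=0; pred: 75+45-37=83
Step 5: prey: 0+0-0=0; pred: 83+0-41=42
Step 6: prey: 0+0-0=0; pred: 42+0-21=21
Step 7: prey: 0+0-0=0; pred: 21+0-10=11
Step 8: prey: 0+0-0=0; pred: 11+0-5=6
Step 9: prey: 0+0-0=0; pred: 6+0-3=3
Step 10: prey: 0+0-0=0; pred: 3+0-1=2
Max prey = 53 at step 1

Answer: 53 1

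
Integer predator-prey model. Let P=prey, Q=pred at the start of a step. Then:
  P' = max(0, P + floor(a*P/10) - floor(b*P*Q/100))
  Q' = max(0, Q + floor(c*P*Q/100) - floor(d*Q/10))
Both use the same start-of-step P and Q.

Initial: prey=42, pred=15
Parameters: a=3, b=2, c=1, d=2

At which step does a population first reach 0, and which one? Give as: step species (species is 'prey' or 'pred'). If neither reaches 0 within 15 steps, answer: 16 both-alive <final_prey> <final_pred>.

Answer: 16 both-alive 6 7

Derivation:
Step 1: prey: 42+12-12=42; pred: 15+6-3=18
Step 2: prey: 42+12-15=39; pred: 18+7-3=22
Step 3: prey: 39+11-17=33; pred: 22+8-4=26
Step 4: prey: 33+9-17=25; pred: 26+8-5=29
Step 5: prey: 25+7-14=18; pred: 29+7-5=31
Step 6: prey: 18+5-11=12; pred: 31+5-6=30
Step 7: prey: 12+3-7=8; pred: 30+3-6=27
Step 8: prey: 8+2-4=6; pred: 27+2-5=24
Step 9: prey: 6+1-2=5; pred: 24+1-4=21
Step 10: prey: 5+1-2=4; pred: 21+1-4=18
Step 11: prey: 4+1-1=4; pred: 18+0-3=15
Step 12: prey: 4+1-1=4; pred: 15+0-3=12
Step 13: prey: 4+1-0=5; pred: 12+0-2=10
Step 14: prey: 5+1-1=5; pred: 10+0-2=8
Step 15: prey: 5+1-0=6; pred: 8+0-1=7
No extinction within 15 steps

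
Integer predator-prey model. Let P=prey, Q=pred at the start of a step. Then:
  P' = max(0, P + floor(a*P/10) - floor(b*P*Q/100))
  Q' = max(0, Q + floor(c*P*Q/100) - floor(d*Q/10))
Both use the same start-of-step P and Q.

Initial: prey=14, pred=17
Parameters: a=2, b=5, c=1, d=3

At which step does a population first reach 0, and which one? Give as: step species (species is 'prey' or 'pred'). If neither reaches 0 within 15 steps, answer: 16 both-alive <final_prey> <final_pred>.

Answer: 16 both-alive 2 3

Derivation:
Step 1: prey: 14+2-11=5; pred: 17+2-5=14
Step 2: prey: 5+1-3=3; pred: 14+0-4=10
Step 3: prey: 3+0-1=2; pred: 10+0-3=7
Step 4: prey: 2+0-0=2; pred: 7+0-2=5
Step 5: prey: 2+0-0=2; pred: 5+0-1=4
Step 6: prey: 2+0-0=2; pred: 4+0-1=3
Step 7: prey: 2+0-0=2; pred: 3+0-0=3
Steps 8-15: state stable at prey=2, pred=3 (no change)
No extinction within 15 steps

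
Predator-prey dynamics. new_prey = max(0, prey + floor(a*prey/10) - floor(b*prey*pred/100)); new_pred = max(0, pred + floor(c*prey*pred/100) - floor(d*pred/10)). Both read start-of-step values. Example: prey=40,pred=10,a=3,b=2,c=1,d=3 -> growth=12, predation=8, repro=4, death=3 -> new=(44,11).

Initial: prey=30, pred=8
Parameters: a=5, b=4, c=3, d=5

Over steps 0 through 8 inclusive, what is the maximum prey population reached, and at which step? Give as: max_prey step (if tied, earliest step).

Answer: 39 2

Derivation:
Step 1: prey: 30+15-9=36; pred: 8+7-4=11
Step 2: prey: 36+18-15=39; pred: 11+11-5=17
Step 3: prey: 39+19-26=32; pred: 17+19-8=28
Step 4: prey: 32+16-35=13; pred: 28+26-14=40
Step 5: prey: 13+6-20=0; pred: 40+15-20=35
Step 6: prey: 0+0-0=0; pred: 35+0-17=18
Step 7: prey: 0+0-0=0; pred: 18+0-9=9
Step 8: prey: 0+0-0=0; pred: 9+0-4=5
Max prey = 39 at step 2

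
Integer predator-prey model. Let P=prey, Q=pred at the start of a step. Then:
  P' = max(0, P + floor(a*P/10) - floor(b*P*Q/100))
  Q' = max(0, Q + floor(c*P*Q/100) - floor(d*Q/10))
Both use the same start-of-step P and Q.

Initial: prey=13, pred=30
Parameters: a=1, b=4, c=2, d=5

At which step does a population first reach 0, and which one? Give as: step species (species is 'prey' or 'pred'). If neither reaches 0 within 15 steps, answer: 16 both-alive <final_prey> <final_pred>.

Answer: 1 prey

Derivation:
Step 1: prey: 13+1-15=0; pred: 30+7-15=22
First extinction: prey at step 1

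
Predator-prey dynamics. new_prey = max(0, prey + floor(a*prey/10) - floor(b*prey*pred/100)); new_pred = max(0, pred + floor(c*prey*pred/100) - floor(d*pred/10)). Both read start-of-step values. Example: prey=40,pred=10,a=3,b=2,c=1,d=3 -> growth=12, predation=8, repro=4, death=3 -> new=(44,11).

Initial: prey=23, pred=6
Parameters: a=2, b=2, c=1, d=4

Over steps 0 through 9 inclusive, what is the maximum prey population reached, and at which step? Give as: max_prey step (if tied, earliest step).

Answer: 63 9

Derivation:
Step 1: prey: 23+4-2=25; pred: 6+1-2=5
Step 2: prey: 25+5-2=28; pred: 5+1-2=4
Step 3: prey: 28+5-2=31; pred: 4+1-1=4
Step 4: prey: 31+6-2=35; pred: 4+1-1=4
Step 5: prey: 35+7-2=40; pred: 4+1-1=4
Step 6: prey: 40+8-3=45; pred: 4+1-1=4
Step 7: prey: 45+9-3=51; pred: 4+1-1=4
Step 8: prey: 51+10-4=57; pred: 4+2-1=5
Step 9: prey: 57+11-5=63; pred: 5+2-2=5
Max prey = 63 at step 9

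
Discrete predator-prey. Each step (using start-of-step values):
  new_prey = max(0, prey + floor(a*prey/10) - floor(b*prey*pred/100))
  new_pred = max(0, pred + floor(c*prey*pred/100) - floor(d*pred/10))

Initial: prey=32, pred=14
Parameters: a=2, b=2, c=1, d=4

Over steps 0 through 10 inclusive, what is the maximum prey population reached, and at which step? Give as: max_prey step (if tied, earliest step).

Step 1: prey: 32+6-8=30; pred: 14+4-5=13
Step 2: prey: 30+6-7=29; pred: 13+3-5=11
Step 3: prey: 29+5-6=28; pred: 11+3-4=10
Step 4: prey: 28+5-5=28; pred: 10+2-4=8
Step 5: prey: 28+5-4=29; pred: 8+2-3=7
Step 6: prey: 29+5-4=30; pred: 7+2-2=7
Step 7: prey: 30+6-4=32; pred: 7+2-2=7
Step 8: prey: 32+6-4=34; pred: 7+2-2=7
Step 9: prey: 34+6-4=36; pred: 7+2-2=7
Step 10: prey: 36+7-5=38; pred: 7+2-2=7
Max prey = 38 at step 10

Answer: 38 10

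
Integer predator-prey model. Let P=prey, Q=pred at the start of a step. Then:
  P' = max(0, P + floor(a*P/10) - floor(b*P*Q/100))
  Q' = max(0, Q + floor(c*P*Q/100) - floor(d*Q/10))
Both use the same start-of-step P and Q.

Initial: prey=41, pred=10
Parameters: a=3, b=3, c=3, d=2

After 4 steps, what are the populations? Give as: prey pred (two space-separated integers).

Answer: 0 58

Derivation:
Step 1: prey: 41+12-12=41; pred: 10+12-2=20
Step 2: prey: 41+12-24=29; pred: 20+24-4=40
Step 3: prey: 29+8-34=3; pred: 40+34-8=66
Step 4: prey: 3+0-5=0; pred: 66+5-13=58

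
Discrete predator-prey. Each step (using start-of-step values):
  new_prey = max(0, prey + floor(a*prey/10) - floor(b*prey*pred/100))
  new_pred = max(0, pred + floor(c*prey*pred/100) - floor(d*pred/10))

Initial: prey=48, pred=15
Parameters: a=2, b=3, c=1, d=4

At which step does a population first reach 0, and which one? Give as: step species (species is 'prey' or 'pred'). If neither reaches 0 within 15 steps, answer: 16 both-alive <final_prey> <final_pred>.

Answer: 16 both-alive 46 2

Derivation:
Step 1: prey: 48+9-21=36; pred: 15+7-6=16
Step 2: prey: 36+7-17=26; pred: 16+5-6=15
Step 3: prey: 26+5-11=20; pred: 15+3-6=12
Step 4: prey: 20+4-7=17; pred: 12+2-4=10
Step 5: prey: 17+3-5=15; pred: 10+1-4=7
Step 6: prey: 15+3-3=15; pred: 7+1-2=6
Step 7: prey: 15+3-2=16; pred: 6+0-2=4
Step 8: prey: 16+3-1=18; pred: 4+0-1=3
Step 9: prey: 18+3-1=20; pred: 3+0-1=2
Step 10: prey: 20+4-1=23; pred: 2+0-0=2
Step 11: prey: 23+4-1=26; pred: 2+0-0=2
Step 12: prey: 26+5-1=30; pred: 2+0-0=2
Step 13: prey: 30+6-1=35; pred: 2+0-0=2
Step 14: prey: 35+7-2=40; pred: 2+0-0=2
Step 15: prey: 40+8-2=46; pred: 2+0-0=2
No extinction within 15 steps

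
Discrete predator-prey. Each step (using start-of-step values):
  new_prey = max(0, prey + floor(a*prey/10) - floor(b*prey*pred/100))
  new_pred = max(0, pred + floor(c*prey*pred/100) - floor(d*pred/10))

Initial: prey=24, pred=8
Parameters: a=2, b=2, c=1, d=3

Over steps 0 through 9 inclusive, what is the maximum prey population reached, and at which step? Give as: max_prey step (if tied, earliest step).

Step 1: prey: 24+4-3=25; pred: 8+1-2=7
Step 2: prey: 25+5-3=27; pred: 7+1-2=6
Step 3: prey: 27+5-3=29; pred: 6+1-1=6
Step 4: prey: 29+5-3=31; pred: 6+1-1=6
Step 5: prey: 31+6-3=34; pred: 6+1-1=6
Step 6: prey: 34+6-4=36; pred: 6+2-1=7
Step 7: prey: 36+7-5=38; pred: 7+2-2=7
Step 8: prey: 38+7-5=40; pred: 7+2-2=7
Step 9: prey: 40+8-5=43; pred: 7+2-2=7
Max prey = 43 at step 9

Answer: 43 9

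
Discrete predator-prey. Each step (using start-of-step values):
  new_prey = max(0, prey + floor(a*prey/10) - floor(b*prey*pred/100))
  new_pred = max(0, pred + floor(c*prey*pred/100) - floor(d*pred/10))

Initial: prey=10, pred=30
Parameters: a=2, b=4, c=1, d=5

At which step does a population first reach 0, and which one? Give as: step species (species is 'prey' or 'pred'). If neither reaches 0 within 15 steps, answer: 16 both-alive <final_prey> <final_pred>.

Step 1: prey: 10+2-12=0; pred: 30+3-15=18
First extinction: prey at step 1

Answer: 1 prey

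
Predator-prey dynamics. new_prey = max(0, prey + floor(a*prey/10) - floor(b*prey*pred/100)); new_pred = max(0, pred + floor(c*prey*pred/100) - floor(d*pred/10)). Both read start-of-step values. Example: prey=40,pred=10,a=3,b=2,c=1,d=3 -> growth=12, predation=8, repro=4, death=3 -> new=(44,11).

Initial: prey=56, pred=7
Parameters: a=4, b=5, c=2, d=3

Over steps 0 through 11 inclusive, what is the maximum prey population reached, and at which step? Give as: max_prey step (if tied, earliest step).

Answer: 59 1

Derivation:
Step 1: prey: 56+22-19=59; pred: 7+7-2=12
Step 2: prey: 59+23-35=47; pred: 12+14-3=23
Step 3: prey: 47+18-54=11; pred: 23+21-6=38
Step 4: prey: 11+4-20=0; pred: 38+8-11=35
Step 5: prey: 0+0-0=0; pred: 35+0-10=25
Step 6: prey: 0+0-0=0; pred: 25+0-7=18
Step 7: prey: 0+0-0=0; pred: 18+0-5=13
Step 8: prey: 0+0-0=0; pred: 13+0-3=10
Step 9: prey: 0+0-0=0; pred: 10+0-3=7
Step 10: prey: 0+0-0=0; pred: 7+0-2=5
Step 11: prey: 0+0-0=0; pred: 5+0-1=4
Max prey = 59 at step 1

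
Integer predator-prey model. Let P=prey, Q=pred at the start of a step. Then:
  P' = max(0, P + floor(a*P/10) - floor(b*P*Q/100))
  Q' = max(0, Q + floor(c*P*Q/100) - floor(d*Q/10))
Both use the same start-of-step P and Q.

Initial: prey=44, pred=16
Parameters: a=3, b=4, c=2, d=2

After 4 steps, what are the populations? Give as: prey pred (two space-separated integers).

Step 1: prey: 44+13-28=29; pred: 16+14-3=27
Step 2: prey: 29+8-31=6; pred: 27+15-5=37
Step 3: prey: 6+1-8=0; pred: 37+4-7=34
Step 4: prey: 0+0-0=0; pred: 34+0-6=28

Answer: 0 28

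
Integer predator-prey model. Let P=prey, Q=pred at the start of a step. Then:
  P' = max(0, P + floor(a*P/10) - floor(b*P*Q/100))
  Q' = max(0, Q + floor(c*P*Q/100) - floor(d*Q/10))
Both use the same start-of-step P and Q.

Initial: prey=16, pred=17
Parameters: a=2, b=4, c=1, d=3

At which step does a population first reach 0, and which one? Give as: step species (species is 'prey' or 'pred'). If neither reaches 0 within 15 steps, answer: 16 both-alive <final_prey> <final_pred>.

Step 1: prey: 16+3-10=9; pred: 17+2-5=14
Step 2: prey: 9+1-5=5; pred: 14+1-4=11
Step 3: prey: 5+1-2=4; pred: 11+0-3=8
Step 4: prey: 4+0-1=3; pred: 8+0-2=6
Step 5: prey: 3+0-0=3; pred: 6+0-1=5
Step 6: prey: 3+0-0=3; pred: 5+0-1=4
Step 7: prey: 3+0-0=3; pred: 4+0-1=3
Step 8: prey: 3+0-0=3; pred: 3+0-0=3
Steps 9-15: state stable at prey=3, pred=3 (no change)
No extinction within 15 steps

Answer: 16 both-alive 3 3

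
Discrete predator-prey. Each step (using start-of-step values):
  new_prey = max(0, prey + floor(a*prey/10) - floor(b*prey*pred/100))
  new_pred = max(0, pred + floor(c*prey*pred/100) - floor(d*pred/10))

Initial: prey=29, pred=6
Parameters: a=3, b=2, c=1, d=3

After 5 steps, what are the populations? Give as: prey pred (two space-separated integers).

Step 1: prey: 29+8-3=34; pred: 6+1-1=6
Step 2: prey: 34+10-4=40; pred: 6+2-1=7
Step 3: prey: 40+12-5=47; pred: 7+2-2=7
Step 4: prey: 47+14-6=55; pred: 7+3-2=8
Step 5: prey: 55+16-8=63; pred: 8+4-2=10

Answer: 63 10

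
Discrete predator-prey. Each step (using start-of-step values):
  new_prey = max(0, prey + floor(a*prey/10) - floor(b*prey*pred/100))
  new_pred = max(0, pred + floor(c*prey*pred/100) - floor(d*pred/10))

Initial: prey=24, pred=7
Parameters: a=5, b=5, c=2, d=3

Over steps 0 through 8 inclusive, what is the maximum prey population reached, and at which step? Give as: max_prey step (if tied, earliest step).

Step 1: prey: 24+12-8=28; pred: 7+3-2=8
Step 2: prey: 28+14-11=31; pred: 8+4-2=10
Step 3: prey: 31+15-15=31; pred: 10+6-3=13
Step 4: prey: 31+15-20=26; pred: 13+8-3=18
Step 5: prey: 26+13-23=16; pred: 18+9-5=22
Step 6: prey: 16+8-17=7; pred: 22+7-6=23
Step 7: prey: 7+3-8=2; pred: 23+3-6=20
Step 8: prey: 2+1-2=1; pred: 20+0-6=14
Max prey = 31 at step 2

Answer: 31 2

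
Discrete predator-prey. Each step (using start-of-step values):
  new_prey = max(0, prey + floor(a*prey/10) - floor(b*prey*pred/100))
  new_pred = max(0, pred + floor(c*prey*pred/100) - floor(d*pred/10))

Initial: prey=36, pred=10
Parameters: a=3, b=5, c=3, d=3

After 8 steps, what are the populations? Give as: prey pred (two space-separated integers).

Answer: 0 6

Derivation:
Step 1: prey: 36+10-18=28; pred: 10+10-3=17
Step 2: prey: 28+8-23=13; pred: 17+14-5=26
Step 3: prey: 13+3-16=0; pred: 26+10-7=29
Step 4: prey: 0+0-0=0; pred: 29+0-8=21
Step 5: prey: 0+0-0=0; pred: 21+0-6=15
Step 6: prey: 0+0-0=0; pred: 15+0-4=11
Step 7: prey: 0+0-0=0; pred: 11+0-3=8
Step 8: prey: 0+0-0=0; pred: 8+0-2=6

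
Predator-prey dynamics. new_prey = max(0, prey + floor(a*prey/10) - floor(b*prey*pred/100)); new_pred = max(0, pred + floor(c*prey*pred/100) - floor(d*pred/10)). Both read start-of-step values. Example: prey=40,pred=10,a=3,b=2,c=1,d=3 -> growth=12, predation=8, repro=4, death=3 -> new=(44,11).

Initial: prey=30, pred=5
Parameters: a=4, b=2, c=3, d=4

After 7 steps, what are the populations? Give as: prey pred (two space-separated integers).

Answer: 0 65

Derivation:
Step 1: prey: 30+12-3=39; pred: 5+4-2=7
Step 2: prey: 39+15-5=49; pred: 7+8-2=13
Step 3: prey: 49+19-12=56; pred: 13+19-5=27
Step 4: prey: 56+22-30=48; pred: 27+45-10=62
Step 5: prey: 48+19-59=8; pred: 62+89-24=127
Step 6: prey: 8+3-20=0; pred: 127+30-50=107
Step 7: prey: 0+0-0=0; pred: 107+0-42=65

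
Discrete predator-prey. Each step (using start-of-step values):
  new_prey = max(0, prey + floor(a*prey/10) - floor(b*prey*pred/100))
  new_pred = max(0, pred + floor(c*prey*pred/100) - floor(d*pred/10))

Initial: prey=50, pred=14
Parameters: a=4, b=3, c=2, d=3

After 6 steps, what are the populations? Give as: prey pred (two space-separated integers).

Step 1: prey: 50+20-21=49; pred: 14+14-4=24
Step 2: prey: 49+19-35=33; pred: 24+23-7=40
Step 3: prey: 33+13-39=7; pred: 40+26-12=54
Step 4: prey: 7+2-11=0; pred: 54+7-16=45
Step 5: prey: 0+0-0=0; pred: 45+0-13=32
Step 6: prey: 0+0-0=0; pred: 32+0-9=23

Answer: 0 23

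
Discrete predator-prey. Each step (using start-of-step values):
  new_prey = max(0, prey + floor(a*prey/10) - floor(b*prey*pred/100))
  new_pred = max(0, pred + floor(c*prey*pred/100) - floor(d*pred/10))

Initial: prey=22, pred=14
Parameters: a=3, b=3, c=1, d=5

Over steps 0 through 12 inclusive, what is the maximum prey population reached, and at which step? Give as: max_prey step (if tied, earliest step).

Answer: 165 12

Derivation:
Step 1: prey: 22+6-9=19; pred: 14+3-7=10
Step 2: prey: 19+5-5=19; pred: 10+1-5=6
Step 3: prey: 19+5-3=21; pred: 6+1-3=4
Step 4: prey: 21+6-2=25; pred: 4+0-2=2
Step 5: prey: 25+7-1=31; pred: 2+0-1=1
Step 6: prey: 31+9-0=40; pred: 1+0-0=1
Step 7: prey: 40+12-1=51; pred: 1+0-0=1
Step 8: prey: 51+15-1=65; pred: 1+0-0=1
Step 9: prey: 65+19-1=83; pred: 1+0-0=1
Step 10: prey: 83+24-2=105; pred: 1+0-0=1
Step 11: prey: 105+31-3=133; pred: 1+1-0=2
Step 12: prey: 133+39-7=165; pred: 2+2-1=3
Max prey = 165 at step 12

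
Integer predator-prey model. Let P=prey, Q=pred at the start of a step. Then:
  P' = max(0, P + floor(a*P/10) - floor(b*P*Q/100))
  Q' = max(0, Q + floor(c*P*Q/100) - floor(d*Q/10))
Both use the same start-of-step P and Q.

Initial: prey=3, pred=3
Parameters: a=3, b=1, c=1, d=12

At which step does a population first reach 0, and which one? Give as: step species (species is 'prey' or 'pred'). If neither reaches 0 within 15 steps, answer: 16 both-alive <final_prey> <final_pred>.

Step 1: prey: 3+0-0=3; pred: 3+0-3=0
First extinction: pred at step 1

Answer: 1 pred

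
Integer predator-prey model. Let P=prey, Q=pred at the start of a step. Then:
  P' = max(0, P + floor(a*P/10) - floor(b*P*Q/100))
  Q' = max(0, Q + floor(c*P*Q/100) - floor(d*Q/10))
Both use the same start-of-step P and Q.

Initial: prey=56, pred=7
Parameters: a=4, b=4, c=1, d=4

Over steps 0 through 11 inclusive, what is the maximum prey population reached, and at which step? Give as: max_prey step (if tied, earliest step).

Answer: 68 2

Derivation:
Step 1: prey: 56+22-15=63; pred: 7+3-2=8
Step 2: prey: 63+25-20=68; pred: 8+5-3=10
Step 3: prey: 68+27-27=68; pred: 10+6-4=12
Step 4: prey: 68+27-32=63; pred: 12+8-4=16
Step 5: prey: 63+25-40=48; pred: 16+10-6=20
Step 6: prey: 48+19-38=29; pred: 20+9-8=21
Step 7: prey: 29+11-24=16; pred: 21+6-8=19
Step 8: prey: 16+6-12=10; pred: 19+3-7=15
Step 9: prey: 10+4-6=8; pred: 15+1-6=10
Step 10: prey: 8+3-3=8; pred: 10+0-4=6
Step 11: prey: 8+3-1=10; pred: 6+0-2=4
Max prey = 68 at step 2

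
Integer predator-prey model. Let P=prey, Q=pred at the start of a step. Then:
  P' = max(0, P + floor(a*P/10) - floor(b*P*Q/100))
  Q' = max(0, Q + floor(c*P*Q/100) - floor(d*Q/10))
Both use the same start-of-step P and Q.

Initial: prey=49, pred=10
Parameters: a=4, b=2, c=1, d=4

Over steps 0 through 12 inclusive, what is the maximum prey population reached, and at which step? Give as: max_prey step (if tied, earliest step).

Step 1: prey: 49+19-9=59; pred: 10+4-4=10
Step 2: prey: 59+23-11=71; pred: 10+5-4=11
Step 3: prey: 71+28-15=84; pred: 11+7-4=14
Step 4: prey: 84+33-23=94; pred: 14+11-5=20
Step 5: prey: 94+37-37=94; pred: 20+18-8=30
Step 6: prey: 94+37-56=75; pred: 30+28-12=46
Step 7: prey: 75+30-69=36; pred: 46+34-18=62
Step 8: prey: 36+14-44=6; pred: 62+22-24=60
Step 9: prey: 6+2-7=1; pred: 60+3-24=39
Step 10: prey: 1+0-0=1; pred: 39+0-15=24
Step 11: prey: 1+0-0=1; pred: 24+0-9=15
Step 12: prey: 1+0-0=1; pred: 15+0-6=9
Max prey = 94 at step 4

Answer: 94 4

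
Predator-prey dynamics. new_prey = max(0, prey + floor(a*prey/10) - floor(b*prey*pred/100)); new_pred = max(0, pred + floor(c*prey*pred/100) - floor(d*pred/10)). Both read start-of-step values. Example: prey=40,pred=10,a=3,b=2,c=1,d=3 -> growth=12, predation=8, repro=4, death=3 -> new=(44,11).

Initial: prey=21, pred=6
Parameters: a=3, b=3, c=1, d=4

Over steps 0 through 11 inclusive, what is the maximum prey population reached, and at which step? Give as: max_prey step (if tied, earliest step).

Step 1: prey: 21+6-3=24; pred: 6+1-2=5
Step 2: prey: 24+7-3=28; pred: 5+1-2=4
Step 3: prey: 28+8-3=33; pred: 4+1-1=4
Step 4: prey: 33+9-3=39; pred: 4+1-1=4
Step 5: prey: 39+11-4=46; pred: 4+1-1=4
Step 6: prey: 46+13-5=54; pred: 4+1-1=4
Step 7: prey: 54+16-6=64; pred: 4+2-1=5
Step 8: prey: 64+19-9=74; pred: 5+3-2=6
Step 9: prey: 74+22-13=83; pred: 6+4-2=8
Step 10: prey: 83+24-19=88; pred: 8+6-3=11
Step 11: prey: 88+26-29=85; pred: 11+9-4=16
Max prey = 88 at step 10

Answer: 88 10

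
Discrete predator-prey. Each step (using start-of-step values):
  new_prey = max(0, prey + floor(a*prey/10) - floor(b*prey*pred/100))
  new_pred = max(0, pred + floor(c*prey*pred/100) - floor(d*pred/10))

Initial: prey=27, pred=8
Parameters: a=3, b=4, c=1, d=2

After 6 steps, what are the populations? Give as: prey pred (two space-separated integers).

Step 1: prey: 27+8-8=27; pred: 8+2-1=9
Step 2: prey: 27+8-9=26; pred: 9+2-1=10
Step 3: prey: 26+7-10=23; pred: 10+2-2=10
Step 4: prey: 23+6-9=20; pred: 10+2-2=10
Step 5: prey: 20+6-8=18; pred: 10+2-2=10
Step 6: prey: 18+5-7=16; pred: 10+1-2=9

Answer: 16 9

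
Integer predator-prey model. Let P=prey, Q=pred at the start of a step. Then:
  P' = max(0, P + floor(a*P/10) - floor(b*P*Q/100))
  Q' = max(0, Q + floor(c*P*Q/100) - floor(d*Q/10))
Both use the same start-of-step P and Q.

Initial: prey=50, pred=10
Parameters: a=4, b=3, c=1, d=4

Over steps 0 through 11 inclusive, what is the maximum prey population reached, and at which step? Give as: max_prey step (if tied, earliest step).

Answer: 59 2

Derivation:
Step 1: prey: 50+20-15=55; pred: 10+5-4=11
Step 2: prey: 55+22-18=59; pred: 11+6-4=13
Step 3: prey: 59+23-23=59; pred: 13+7-5=15
Step 4: prey: 59+23-26=56; pred: 15+8-6=17
Step 5: prey: 56+22-28=50; pred: 17+9-6=20
Step 6: prey: 50+20-30=40; pred: 20+10-8=22
Step 7: prey: 40+16-26=30; pred: 22+8-8=22
Step 8: prey: 30+12-19=23; pred: 22+6-8=20
Step 9: prey: 23+9-13=19; pred: 20+4-8=16
Step 10: prey: 19+7-9=17; pred: 16+3-6=13
Step 11: prey: 17+6-6=17; pred: 13+2-5=10
Max prey = 59 at step 2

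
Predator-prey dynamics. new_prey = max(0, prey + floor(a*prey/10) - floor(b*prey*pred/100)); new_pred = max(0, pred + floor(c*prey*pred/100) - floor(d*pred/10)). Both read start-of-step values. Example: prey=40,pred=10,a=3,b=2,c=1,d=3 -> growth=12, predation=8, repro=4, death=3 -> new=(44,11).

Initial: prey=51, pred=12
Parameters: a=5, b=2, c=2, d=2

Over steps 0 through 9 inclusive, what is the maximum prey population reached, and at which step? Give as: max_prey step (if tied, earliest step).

Step 1: prey: 51+25-12=64; pred: 12+12-2=22
Step 2: prey: 64+32-28=68; pred: 22+28-4=46
Step 3: prey: 68+34-62=40; pred: 46+62-9=99
Step 4: prey: 40+20-79=0; pred: 99+79-19=159
Step 5: prey: 0+0-0=0; pred: 159+0-31=128
Step 6: prey: 0+0-0=0; pred: 128+0-25=103
Step 7: prey: 0+0-0=0; pred: 103+0-20=83
Step 8: prey: 0+0-0=0; pred: 83+0-16=67
Step 9: prey: 0+0-0=0; pred: 67+0-13=54
Max prey = 68 at step 2

Answer: 68 2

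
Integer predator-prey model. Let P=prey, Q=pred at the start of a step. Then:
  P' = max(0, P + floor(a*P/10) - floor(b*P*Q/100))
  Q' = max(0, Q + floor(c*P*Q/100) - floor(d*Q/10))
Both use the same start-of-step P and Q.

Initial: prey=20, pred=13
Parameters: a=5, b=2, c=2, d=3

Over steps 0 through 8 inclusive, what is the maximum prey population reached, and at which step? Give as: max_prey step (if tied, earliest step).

Step 1: prey: 20+10-5=25; pred: 13+5-3=15
Step 2: prey: 25+12-7=30; pred: 15+7-4=18
Step 3: prey: 30+15-10=35; pred: 18+10-5=23
Step 4: prey: 35+17-16=36; pred: 23+16-6=33
Step 5: prey: 36+18-23=31; pred: 33+23-9=47
Step 6: prey: 31+15-29=17; pred: 47+29-14=62
Step 7: prey: 17+8-21=4; pred: 62+21-18=65
Step 8: prey: 4+2-5=1; pred: 65+5-19=51
Max prey = 36 at step 4

Answer: 36 4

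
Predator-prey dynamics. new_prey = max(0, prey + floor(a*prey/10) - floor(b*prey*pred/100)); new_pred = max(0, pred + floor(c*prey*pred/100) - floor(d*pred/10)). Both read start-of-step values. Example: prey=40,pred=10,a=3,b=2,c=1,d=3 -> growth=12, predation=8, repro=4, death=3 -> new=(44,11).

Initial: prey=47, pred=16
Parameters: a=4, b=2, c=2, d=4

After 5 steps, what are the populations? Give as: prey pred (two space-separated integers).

Answer: 1 47

Derivation:
Step 1: prey: 47+18-15=50; pred: 16+15-6=25
Step 2: prey: 50+20-25=45; pred: 25+25-10=40
Step 3: prey: 45+18-36=27; pred: 40+36-16=60
Step 4: prey: 27+10-32=5; pred: 60+32-24=68
Step 5: prey: 5+2-6=1; pred: 68+6-27=47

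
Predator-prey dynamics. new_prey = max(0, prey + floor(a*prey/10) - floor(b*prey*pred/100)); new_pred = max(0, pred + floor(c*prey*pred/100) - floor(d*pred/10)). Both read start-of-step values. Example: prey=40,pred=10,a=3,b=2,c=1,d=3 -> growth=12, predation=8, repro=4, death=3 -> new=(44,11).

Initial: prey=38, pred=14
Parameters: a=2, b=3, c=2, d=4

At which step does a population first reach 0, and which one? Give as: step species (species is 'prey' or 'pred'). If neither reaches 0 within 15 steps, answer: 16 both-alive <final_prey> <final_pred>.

Answer: 16 both-alive 3 2

Derivation:
Step 1: prey: 38+7-15=30; pred: 14+10-5=19
Step 2: prey: 30+6-17=19; pred: 19+11-7=23
Step 3: prey: 19+3-13=9; pred: 23+8-9=22
Step 4: prey: 9+1-5=5; pred: 22+3-8=17
Step 5: prey: 5+1-2=4; pred: 17+1-6=12
Step 6: prey: 4+0-1=3; pred: 12+0-4=8
Step 7: prey: 3+0-0=3; pred: 8+0-3=5
Step 8: prey: 3+0-0=3; pred: 5+0-2=3
Step 9: prey: 3+0-0=3; pred: 3+0-1=2
Step 10: prey: 3+0-0=3; pred: 2+0-0=2
Steps 11-15: state stable at prey=3, pred=2 (no change)
No extinction within 15 steps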